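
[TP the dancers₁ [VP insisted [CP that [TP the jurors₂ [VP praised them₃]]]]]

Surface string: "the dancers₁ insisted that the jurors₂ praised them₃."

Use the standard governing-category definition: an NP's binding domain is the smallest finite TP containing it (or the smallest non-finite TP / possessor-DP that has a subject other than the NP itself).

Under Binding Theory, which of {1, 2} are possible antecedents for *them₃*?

{1}

*them* is a pronoun, so Principle B applies: it must be free in its binding domain.
Binding domain of *them₃*: the embedded TP, whose subject is the jurors₂.
*the dancers₁* c-commands the pronoun but from outside its binding domain, and is not c-commanded by it → coindexation permitted.
*the jurors₂* c-commands the pronoun within its binding domain → coindexation would violate Principle B.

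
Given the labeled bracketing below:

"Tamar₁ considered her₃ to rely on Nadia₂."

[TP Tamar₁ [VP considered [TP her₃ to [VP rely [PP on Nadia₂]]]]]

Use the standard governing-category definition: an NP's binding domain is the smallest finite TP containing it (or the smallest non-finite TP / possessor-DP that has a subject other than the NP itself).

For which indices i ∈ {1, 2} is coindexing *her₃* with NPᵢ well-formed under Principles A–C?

*her* is a pronoun, so Principle B applies: it must be free in its binding domain.
Binding domain of *her₃*: the matrix TP, whose subject is Tamar₁.
*Tamar₁* c-commands the pronoun within its binding domain → coindexation would violate Principle B.
*Nadia₂*: the pronoun c-commands this R-expression → coindexation would violate Principle C on *Nadia₂*.

none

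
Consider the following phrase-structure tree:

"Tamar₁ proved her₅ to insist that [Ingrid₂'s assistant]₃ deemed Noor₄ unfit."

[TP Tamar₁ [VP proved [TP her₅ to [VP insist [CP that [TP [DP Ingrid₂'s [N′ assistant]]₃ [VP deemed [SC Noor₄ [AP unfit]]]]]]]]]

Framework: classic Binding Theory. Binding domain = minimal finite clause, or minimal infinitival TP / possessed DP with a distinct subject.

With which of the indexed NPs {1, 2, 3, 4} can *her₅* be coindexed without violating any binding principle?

none

*her* is a pronoun, so Principle B applies: it must be free in its binding domain.
Binding domain of *her₅*: the matrix TP, whose subject is Tamar₁.
*Tamar₁* c-commands the pronoun within its binding domain → coindexation would violate Principle B.
*Ingrid₂*: the pronoun c-commands this R-expression → coindexation would violate Principle C on *Ingrid₂*.
*[Ingrid₂'s assistant]₃*: the pronoun c-commands this R-expression → coindexation would violate Principle C on *[Ingrid₂'s assistant]₃*.
*Noor₄*: the pronoun c-commands this R-expression → coindexation would violate Principle C on *Noor₄*.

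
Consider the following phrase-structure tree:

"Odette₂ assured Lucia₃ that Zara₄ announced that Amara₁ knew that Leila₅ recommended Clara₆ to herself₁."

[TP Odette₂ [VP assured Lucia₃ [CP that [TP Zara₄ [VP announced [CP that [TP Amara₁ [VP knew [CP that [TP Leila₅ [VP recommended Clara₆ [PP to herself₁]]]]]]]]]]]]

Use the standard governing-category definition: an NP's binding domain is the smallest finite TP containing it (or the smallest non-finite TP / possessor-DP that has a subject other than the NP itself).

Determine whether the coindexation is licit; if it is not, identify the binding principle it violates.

The two coindexed NPs are *Amara₁* and *herself₁*.
*herself₁* is an anaphor. Principle A requires it to be bound within its binding domain — the embedded TP, whose subject is Leila₅.
Within that domain it is c-commanded by *Leila₅*, *Clara₆*, none of which share its index.
*Amara₁* does c-command the anaphor, but from outside its binding domain.
The anaphor is unbound in its domain → Principle A violation.

Principle A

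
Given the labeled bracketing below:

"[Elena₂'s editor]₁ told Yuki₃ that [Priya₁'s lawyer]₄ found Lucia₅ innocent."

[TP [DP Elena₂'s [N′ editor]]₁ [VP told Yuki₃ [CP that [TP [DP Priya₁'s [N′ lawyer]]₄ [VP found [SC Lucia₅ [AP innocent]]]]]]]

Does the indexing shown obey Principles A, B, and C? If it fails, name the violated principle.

The two coindexed NPs are *[Elena₂'s editor]₁* and *Priya₁*.
*Priya₁* is an R-expression. Principle C requires it to be free everywhere.
*[Elena₂'s editor]₁* c-commands it and carries the same index.
The R-expression is bound → Principle C violation.

Principle C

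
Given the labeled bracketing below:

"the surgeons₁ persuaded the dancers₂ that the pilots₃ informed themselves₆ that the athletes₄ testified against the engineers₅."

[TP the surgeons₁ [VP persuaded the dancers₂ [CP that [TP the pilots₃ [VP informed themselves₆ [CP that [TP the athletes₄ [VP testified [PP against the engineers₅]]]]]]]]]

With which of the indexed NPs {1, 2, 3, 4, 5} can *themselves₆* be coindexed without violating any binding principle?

*themselves* is an anaphor, so Principle A applies: it must be bound in its binding domain.
Binding domain of *themselves₆*: the embedded TP, whose subject is the pilots₃.
*the surgeons₁* c-commands the anaphor but is outside its binding domain → cannot satisfy Principle A.
*the dancers₂* c-commands the anaphor but is outside its binding domain → cannot satisfy Principle A.
*the pilots₃* c-commands the anaphor within its binding domain → licit binder.
*the athletes₄* does not c-command the anaphor → cannot bind it.
*the engineers₅* does not c-command the anaphor → cannot bind it.

{3}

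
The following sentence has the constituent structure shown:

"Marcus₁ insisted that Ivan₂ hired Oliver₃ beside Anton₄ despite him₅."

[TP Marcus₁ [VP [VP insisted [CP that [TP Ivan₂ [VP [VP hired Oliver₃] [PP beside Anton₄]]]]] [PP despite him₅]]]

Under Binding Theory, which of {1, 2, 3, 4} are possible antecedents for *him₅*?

{2, 3, 4}

*him* is a pronoun, so Principle B applies: it must be free in its binding domain.
Binding domain of *him₅*: the matrix TP, whose subject is Marcus₁.
*Marcus₁* c-commands the pronoun within its binding domain → coindexation would violate Principle B.
*Ivan₂* and the pronoun do not c-command one another → neither Principle B nor Principle C is at stake; coindexation permitted.
*Oliver₃* and the pronoun do not c-command one another → neither Principle B nor Principle C is at stake; coindexation permitted.
*Anton₄* and the pronoun do not c-command one another → neither Principle B nor Principle C is at stake; coindexation permitted.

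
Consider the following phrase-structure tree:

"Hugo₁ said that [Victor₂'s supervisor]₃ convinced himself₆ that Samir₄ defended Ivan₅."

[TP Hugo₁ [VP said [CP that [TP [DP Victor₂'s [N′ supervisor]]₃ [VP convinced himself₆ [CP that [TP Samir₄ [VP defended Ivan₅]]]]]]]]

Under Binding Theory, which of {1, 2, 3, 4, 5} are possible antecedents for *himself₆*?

*himself* is an anaphor, so Principle A applies: it must be bound in its binding domain.
Binding domain of *himself₆*: the embedded TP, whose subject is [Victor₂'s supervisor]₃.
*Hugo₁* c-commands the anaphor but is outside its binding domain → cannot satisfy Principle A.
*Victor₂* does not c-command the anaphor → cannot bind it.
*[Victor₂'s supervisor]₃* c-commands the anaphor within its binding domain → licit binder.
*Samir₄* does not c-command the anaphor → cannot bind it.
*Ivan₅* does not c-command the anaphor → cannot bind it.

{3}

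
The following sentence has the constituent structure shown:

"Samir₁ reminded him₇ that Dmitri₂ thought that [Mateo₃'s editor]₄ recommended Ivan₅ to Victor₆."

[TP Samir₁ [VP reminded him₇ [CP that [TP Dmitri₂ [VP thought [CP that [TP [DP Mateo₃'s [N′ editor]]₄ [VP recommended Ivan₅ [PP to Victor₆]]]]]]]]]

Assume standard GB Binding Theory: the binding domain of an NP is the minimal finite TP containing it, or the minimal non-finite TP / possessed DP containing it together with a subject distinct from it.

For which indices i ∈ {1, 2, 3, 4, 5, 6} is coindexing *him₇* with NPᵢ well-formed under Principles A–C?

*him* is a pronoun, so Principle B applies: it must be free in its binding domain.
Binding domain of *him₇*: the matrix TP, whose subject is Samir₁.
*Samir₁* c-commands the pronoun within its binding domain → coindexation would violate Principle B.
*Dmitri₂*: the pronoun c-commands this R-expression → coindexation would violate Principle C on *Dmitri₂*.
*Mateo₃*: the pronoun c-commands this R-expression → coindexation would violate Principle C on *Mateo₃*.
*[Mateo₃'s editor]₄*: the pronoun c-commands this R-expression → coindexation would violate Principle C on *[Mateo₃'s editor]₄*.
*Ivan₅*: the pronoun c-commands this R-expression → coindexation would violate Principle C on *Ivan₅*.
*Victor₆*: the pronoun c-commands this R-expression → coindexation would violate Principle C on *Victor₆*.

none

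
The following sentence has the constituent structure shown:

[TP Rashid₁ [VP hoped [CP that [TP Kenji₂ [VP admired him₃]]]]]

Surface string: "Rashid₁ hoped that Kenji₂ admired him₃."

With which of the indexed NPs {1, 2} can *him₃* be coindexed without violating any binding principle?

*him* is a pronoun, so Principle B applies: it must be free in its binding domain.
Binding domain of *him₃*: the embedded TP, whose subject is Kenji₂.
*Rashid₁* c-commands the pronoun but from outside its binding domain, and is not c-commanded by it → coindexation permitted.
*Kenji₂* c-commands the pronoun within its binding domain → coindexation would violate Principle B.

{1}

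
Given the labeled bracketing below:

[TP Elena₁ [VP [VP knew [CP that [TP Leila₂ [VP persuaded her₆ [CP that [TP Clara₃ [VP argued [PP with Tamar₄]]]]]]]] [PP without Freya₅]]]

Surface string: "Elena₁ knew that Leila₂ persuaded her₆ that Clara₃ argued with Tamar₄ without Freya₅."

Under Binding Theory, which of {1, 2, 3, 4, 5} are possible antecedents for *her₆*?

*her* is a pronoun, so Principle B applies: it must be free in its binding domain.
Binding domain of *her₆*: the embedded TP, whose subject is Leila₂.
*Elena₁* c-commands the pronoun but from outside its binding domain, and is not c-commanded by it → coindexation permitted.
*Leila₂* c-commands the pronoun within its binding domain → coindexation would violate Principle B.
*Clara₃*: the pronoun c-commands this R-expression → coindexation would violate Principle C on *Clara₃*.
*Tamar₄*: the pronoun c-commands this R-expression → coindexation would violate Principle C on *Tamar₄*.
*Freya₅* and the pronoun do not c-command one another → neither Principle B nor Principle C is at stake; coindexation permitted.

{1, 5}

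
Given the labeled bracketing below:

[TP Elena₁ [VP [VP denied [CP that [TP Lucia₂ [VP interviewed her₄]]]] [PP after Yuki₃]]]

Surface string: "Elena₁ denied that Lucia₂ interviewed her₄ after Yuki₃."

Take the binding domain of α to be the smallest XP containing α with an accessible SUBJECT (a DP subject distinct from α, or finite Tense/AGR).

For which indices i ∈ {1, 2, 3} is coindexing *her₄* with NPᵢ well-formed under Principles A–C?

*her* is a pronoun, so Principle B applies: it must be free in its binding domain.
Binding domain of *her₄*: the embedded TP, whose subject is Lucia₂.
*Elena₁* c-commands the pronoun but from outside its binding domain, and is not c-commanded by it → coindexation permitted.
*Lucia₂* c-commands the pronoun within its binding domain → coindexation would violate Principle B.
*Yuki₃* and the pronoun do not c-command one another → neither Principle B nor Principle C is at stake; coindexation permitted.

{1, 3}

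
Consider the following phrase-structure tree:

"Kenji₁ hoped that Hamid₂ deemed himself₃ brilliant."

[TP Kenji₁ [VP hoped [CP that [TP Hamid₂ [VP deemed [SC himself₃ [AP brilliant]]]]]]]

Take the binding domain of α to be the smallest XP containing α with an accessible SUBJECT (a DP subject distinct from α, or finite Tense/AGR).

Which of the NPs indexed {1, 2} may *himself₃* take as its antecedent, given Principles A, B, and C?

*himself* is an anaphor, so Principle A applies: it must be bound in its binding domain.
Binding domain of *himself₃*: the embedded TP, whose subject is Hamid₂.
*Kenji₁* c-commands the anaphor but is outside its binding domain → cannot satisfy Principle A.
*Hamid₂* c-commands the anaphor within its binding domain → licit binder.

{2}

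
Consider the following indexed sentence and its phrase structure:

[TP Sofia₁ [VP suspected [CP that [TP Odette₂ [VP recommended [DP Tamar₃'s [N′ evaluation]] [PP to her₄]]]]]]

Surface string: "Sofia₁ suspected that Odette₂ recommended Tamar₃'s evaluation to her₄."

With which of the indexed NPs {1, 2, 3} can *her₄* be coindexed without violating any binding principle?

*her* is a pronoun, so Principle B applies: it must be free in its binding domain.
Binding domain of *her₄*: the embedded TP, whose subject is Odette₂.
*Sofia₁* c-commands the pronoun but from outside its binding domain, and is not c-commanded by it → coindexation permitted.
*Odette₂* c-commands the pronoun within its binding domain → coindexation would violate Principle B.
*Tamar₃* and the pronoun do not c-command one another → neither Principle B nor Principle C is at stake; coindexation permitted.

{1, 3}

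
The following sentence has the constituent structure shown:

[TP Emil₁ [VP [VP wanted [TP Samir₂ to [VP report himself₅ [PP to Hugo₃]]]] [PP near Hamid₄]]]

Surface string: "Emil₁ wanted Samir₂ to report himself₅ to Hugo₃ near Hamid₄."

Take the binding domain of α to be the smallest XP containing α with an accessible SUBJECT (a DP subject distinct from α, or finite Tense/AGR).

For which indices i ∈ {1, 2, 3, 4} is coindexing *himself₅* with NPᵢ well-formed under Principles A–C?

{2}

*himself* is an anaphor, so Principle A applies: it must be bound in its binding domain.
Binding domain of *himself₅*: the embedded TP, whose subject is Samir₂.
*Emil₁* c-commands the anaphor but is outside its binding domain → cannot satisfy Principle A.
*Samir₂* c-commands the anaphor within its binding domain → licit binder.
*Hugo₃* does not c-command the anaphor → cannot bind it.
*Hamid₄* does not c-command the anaphor → cannot bind it.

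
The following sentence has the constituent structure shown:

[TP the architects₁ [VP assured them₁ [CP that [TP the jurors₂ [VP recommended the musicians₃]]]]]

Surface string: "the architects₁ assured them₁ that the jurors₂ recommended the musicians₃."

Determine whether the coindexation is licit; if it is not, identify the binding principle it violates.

Principle B

The two coindexed NPs are *the architects₁* and *them₁*.
*them₁* is a pronoun. Its binding domain is the matrix TP, whose subject is the architects₁.
*the architects₁* c-commands it within that domain and carries the same index.
The pronoun is locally bound → Principle B violation.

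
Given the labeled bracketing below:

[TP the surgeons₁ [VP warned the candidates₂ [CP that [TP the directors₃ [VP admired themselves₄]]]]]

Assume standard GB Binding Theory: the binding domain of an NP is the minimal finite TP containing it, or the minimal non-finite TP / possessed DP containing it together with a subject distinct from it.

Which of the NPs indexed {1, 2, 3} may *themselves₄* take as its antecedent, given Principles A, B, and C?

*themselves* is an anaphor, so Principle A applies: it must be bound in its binding domain.
Binding domain of *themselves₄*: the embedded TP, whose subject is the directors₃.
*the surgeons₁* c-commands the anaphor but is outside its binding domain → cannot satisfy Principle A.
*the candidates₂* c-commands the anaphor but is outside its binding domain → cannot satisfy Principle A.
*the directors₃* c-commands the anaphor within its binding domain → licit binder.

{3}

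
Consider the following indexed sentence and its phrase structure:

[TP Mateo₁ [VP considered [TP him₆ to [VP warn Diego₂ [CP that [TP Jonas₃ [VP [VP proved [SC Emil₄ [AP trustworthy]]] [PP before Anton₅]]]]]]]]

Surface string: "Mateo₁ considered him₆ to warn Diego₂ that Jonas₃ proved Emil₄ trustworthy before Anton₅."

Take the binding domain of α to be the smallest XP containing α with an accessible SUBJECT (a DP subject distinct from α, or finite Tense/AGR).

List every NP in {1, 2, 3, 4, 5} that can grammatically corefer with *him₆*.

*him* is a pronoun, so Principle B applies: it must be free in its binding domain.
Binding domain of *him₆*: the matrix TP, whose subject is Mateo₁.
*Mateo₁* c-commands the pronoun within its binding domain → coindexation would violate Principle B.
*Diego₂*: the pronoun c-commands this R-expression → coindexation would violate Principle C on *Diego₂*.
*Jonas₃*: the pronoun c-commands this R-expression → coindexation would violate Principle C on *Jonas₃*.
*Emil₄*: the pronoun c-commands this R-expression → coindexation would violate Principle C on *Emil₄*.
*Anton₅*: the pronoun c-commands this R-expression → coindexation would violate Principle C on *Anton₅*.

none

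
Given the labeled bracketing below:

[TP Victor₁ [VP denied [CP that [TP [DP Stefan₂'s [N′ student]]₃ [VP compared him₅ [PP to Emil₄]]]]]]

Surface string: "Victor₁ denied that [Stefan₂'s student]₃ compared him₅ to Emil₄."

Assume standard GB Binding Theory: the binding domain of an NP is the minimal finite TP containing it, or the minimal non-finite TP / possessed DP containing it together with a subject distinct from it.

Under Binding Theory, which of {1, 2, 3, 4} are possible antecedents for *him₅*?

{1, 2}

*him* is a pronoun, so Principle B applies: it must be free in its binding domain.
Binding domain of *him₅*: the embedded TP, whose subject is [Stefan₂'s student]₃.
*Victor₁* c-commands the pronoun but from outside its binding domain, and is not c-commanded by it → coindexation permitted.
*Stefan₂* and the pronoun do not c-command one another → neither Principle B nor Principle C is at stake; coindexation permitted.
*[Stefan₂'s student]₃* c-commands the pronoun within its binding domain → coindexation would violate Principle B.
*Emil₄*: the pronoun c-commands this R-expression → coindexation would violate Principle C on *Emil₄*.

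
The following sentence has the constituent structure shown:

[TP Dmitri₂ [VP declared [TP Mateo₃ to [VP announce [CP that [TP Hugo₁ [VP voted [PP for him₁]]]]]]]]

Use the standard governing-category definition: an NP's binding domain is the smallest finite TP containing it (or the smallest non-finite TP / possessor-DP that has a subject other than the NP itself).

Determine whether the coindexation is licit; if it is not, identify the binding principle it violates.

Principle B

The two coindexed NPs are *Hugo₁* and *him₁*.
*him₁* is a pronoun. Its binding domain is the embedded TP, whose subject is Hugo₁.
*Hugo₁* c-commands it within that domain and carries the same index.
The pronoun is locally bound → Principle B violation.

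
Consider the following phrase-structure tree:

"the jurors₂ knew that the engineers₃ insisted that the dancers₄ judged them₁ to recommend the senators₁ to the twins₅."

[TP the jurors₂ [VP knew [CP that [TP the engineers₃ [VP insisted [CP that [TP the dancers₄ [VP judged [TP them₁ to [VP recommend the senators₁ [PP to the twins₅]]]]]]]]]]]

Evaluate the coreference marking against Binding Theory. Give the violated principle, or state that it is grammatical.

The two coindexed NPs are *them₁* and *the senators₁*.
*the senators₁* is an R-expression. Principle C requires it to be free everywhere.
*them₁* c-commands it and carries the same index.
The R-expression is bound → Principle C violation.

Principle C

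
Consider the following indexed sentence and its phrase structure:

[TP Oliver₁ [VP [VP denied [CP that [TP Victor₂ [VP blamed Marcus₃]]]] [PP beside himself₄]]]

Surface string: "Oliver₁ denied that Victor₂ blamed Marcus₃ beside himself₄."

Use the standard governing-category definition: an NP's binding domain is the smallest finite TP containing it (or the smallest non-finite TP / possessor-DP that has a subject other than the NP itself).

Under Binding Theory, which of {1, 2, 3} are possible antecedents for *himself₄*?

*himself* is an anaphor, so Principle A applies: it must be bound in its binding domain.
Binding domain of *himself₄*: the matrix TP, whose subject is Oliver₁.
*Oliver₁* c-commands the anaphor within its binding domain → licit binder.
*Victor₂* does not c-command the anaphor → cannot bind it.
*Marcus₃* does not c-command the anaphor → cannot bind it.

{1}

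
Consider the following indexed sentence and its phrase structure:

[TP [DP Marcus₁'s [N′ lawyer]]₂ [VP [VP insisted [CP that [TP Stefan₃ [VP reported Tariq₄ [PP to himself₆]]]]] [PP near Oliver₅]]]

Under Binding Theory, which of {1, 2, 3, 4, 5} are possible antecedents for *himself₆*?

*himself* is an anaphor, so Principle A applies: it must be bound in its binding domain.
Binding domain of *himself₆*: the embedded TP, whose subject is Stefan₃.
*Marcus₁* does not c-command the anaphor → cannot bind it.
*[Marcus₁'s lawyer]₂* c-commands the anaphor but is outside its binding domain → cannot satisfy Principle A.
*Stefan₃* c-commands the anaphor within its binding domain → licit binder.
*Tariq₄* c-commands the anaphor within its binding domain → licit binder.
*Oliver₅* does not c-command the anaphor → cannot bind it.

{3, 4}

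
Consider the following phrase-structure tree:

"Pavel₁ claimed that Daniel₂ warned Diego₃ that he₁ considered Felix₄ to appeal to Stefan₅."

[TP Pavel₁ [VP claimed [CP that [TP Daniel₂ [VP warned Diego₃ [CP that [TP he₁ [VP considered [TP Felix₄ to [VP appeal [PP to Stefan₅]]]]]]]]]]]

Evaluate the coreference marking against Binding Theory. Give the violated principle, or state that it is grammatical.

grammatical

The two coindexed NPs are *Pavel₁* and *he₁*.
*he₁* is a pronoun; nothing c-commands it within its binding domain (the embedded TP.), so Principle B holds trivially.
*Pavel₁* is an R-expression; *he₁* does not c-command it, and no other NP shares its index, so Principle C is satisfied.
All principles are respected.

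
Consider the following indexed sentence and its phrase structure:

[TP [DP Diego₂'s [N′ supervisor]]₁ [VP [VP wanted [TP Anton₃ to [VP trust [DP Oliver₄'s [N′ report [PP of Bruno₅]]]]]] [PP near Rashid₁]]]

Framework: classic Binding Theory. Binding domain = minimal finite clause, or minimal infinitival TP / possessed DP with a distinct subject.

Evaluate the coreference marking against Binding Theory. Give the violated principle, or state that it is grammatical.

Principle C

The two coindexed NPs are *[Diego₂'s supervisor]₁* and *Rashid₁*.
*Rashid₁* is an R-expression. Principle C requires it to be free everywhere.
*[Diego₂'s supervisor]₁* c-commands it and carries the same index.
The R-expression is bound → Principle C violation.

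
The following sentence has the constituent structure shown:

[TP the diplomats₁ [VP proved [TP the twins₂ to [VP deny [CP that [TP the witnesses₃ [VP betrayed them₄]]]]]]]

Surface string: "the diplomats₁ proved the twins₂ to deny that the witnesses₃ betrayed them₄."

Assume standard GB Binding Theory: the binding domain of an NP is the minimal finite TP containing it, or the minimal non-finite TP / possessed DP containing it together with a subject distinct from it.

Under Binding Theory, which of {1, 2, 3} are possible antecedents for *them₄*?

{1, 2}

*them* is a pronoun, so Principle B applies: it must be free in its binding domain.
Binding domain of *them₄*: the embedded TP, whose subject is the witnesses₃.
*the diplomats₁* c-commands the pronoun but from outside its binding domain, and is not c-commanded by it → coindexation permitted.
*the twins₂* c-commands the pronoun but from outside its binding domain, and is not c-commanded by it → coindexation permitted.
*the witnesses₃* c-commands the pronoun within its binding domain → coindexation would violate Principle B.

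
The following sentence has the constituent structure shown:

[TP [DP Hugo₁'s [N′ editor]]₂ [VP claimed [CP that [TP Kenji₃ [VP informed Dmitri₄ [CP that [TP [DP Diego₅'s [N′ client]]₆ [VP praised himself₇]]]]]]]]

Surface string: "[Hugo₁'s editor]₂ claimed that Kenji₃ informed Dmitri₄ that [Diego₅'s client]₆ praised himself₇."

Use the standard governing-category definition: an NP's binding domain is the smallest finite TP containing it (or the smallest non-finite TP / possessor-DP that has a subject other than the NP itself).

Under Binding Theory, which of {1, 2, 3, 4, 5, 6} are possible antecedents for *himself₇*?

*himself* is an anaphor, so Principle A applies: it must be bound in its binding domain.
Binding domain of *himself₇*: the embedded TP, whose subject is [Diego₅'s client]₆.
*Hugo₁* does not c-command the anaphor → cannot bind it.
*[Hugo₁'s editor]₂* c-commands the anaphor but is outside its binding domain → cannot satisfy Principle A.
*Kenji₃* c-commands the anaphor but is outside its binding domain → cannot satisfy Principle A.
*Dmitri₄* c-commands the anaphor but is outside its binding domain → cannot satisfy Principle A.
*Diego₅* does not c-command the anaphor → cannot bind it.
*[Diego₅'s client]₆* c-commands the anaphor within its binding domain → licit binder.

{6}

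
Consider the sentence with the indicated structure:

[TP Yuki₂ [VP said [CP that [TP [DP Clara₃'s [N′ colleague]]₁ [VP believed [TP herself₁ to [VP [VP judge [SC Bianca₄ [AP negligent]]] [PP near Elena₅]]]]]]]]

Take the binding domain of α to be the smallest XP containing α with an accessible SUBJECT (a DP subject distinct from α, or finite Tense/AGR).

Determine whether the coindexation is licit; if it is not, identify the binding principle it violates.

The two coindexed NPs are *[Clara₃'s colleague]₁* and *herself₁*.
*herself₁* is an anaphor; its binding domain is the embedded TP, whose subject is [Clara₃'s colleague]₁. *[Clara₃'s colleague]₁* c-commands it within that domain and shares its index, so Principle A is satisfied.
*[Clara₃'s colleague]₁* is an R-expression; *herself₁* does not c-command it, and no other NP shares its index, so Principle C is satisfied.
All principles are respected.

grammatical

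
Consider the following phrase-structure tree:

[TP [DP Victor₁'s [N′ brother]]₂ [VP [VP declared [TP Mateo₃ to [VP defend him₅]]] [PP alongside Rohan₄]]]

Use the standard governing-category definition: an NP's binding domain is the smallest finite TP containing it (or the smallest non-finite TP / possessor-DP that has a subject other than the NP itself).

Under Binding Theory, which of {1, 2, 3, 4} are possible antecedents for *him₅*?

{1, 2, 4}

*him* is a pronoun, so Principle B applies: it must be free in its binding domain.
Binding domain of *him₅*: the embedded TP, whose subject is Mateo₃.
*Victor₁* and the pronoun do not c-command one another → neither Principle B nor Principle C is at stake; coindexation permitted.
*[Victor₁'s brother]₂* c-commands the pronoun but from outside its binding domain, and is not c-commanded by it → coindexation permitted.
*Mateo₃* c-commands the pronoun within its binding domain → coindexation would violate Principle B.
*Rohan₄* and the pronoun do not c-command one another → neither Principle B nor Principle C is at stake; coindexation permitted.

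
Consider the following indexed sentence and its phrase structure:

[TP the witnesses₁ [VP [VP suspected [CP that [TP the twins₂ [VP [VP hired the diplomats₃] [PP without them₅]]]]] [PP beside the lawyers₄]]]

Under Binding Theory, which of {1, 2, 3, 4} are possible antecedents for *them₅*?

*them* is a pronoun, so Principle B applies: it must be free in its binding domain.
Binding domain of *them₅*: the embedded TP, whose subject is the twins₂.
*the witnesses₁* c-commands the pronoun but from outside its binding domain, and is not c-commanded by it → coindexation permitted.
*the twins₂* c-commands the pronoun within its binding domain → coindexation would violate Principle B.
*the diplomats₃* and the pronoun do not c-command one another → neither Principle B nor Principle C is at stake; coindexation permitted.
*the lawyers₄* and the pronoun do not c-command one another → neither Principle B nor Principle C is at stake; coindexation permitted.

{1, 3, 4}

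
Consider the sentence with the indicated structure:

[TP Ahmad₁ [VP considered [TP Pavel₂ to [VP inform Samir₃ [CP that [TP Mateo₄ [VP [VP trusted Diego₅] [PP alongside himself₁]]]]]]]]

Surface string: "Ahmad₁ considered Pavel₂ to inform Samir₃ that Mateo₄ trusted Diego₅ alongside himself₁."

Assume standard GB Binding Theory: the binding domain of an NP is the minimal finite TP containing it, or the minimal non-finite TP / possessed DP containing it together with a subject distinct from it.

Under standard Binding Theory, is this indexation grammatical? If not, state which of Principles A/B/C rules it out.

Principle A

The two coindexed NPs are *Ahmad₁* and *himself₁*.
*himself₁* is an anaphor. Principle A requires it to be bound within its binding domain — the embedded TP, whose subject is Mateo₄.
Within that domain it is c-commanded by *Mateo₄*, which does not share its index.
*Ahmad₁* does c-command the anaphor, but from outside its binding domain.
The anaphor is unbound in its domain → Principle A violation.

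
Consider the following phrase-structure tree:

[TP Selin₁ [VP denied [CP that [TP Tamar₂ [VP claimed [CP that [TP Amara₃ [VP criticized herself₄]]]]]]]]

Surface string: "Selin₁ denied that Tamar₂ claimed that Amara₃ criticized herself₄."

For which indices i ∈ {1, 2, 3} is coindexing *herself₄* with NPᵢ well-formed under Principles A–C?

{3}

*herself* is an anaphor, so Principle A applies: it must be bound in its binding domain.
Binding domain of *herself₄*: the embedded TP, whose subject is Amara₃.
*Selin₁* c-commands the anaphor but is outside its binding domain → cannot satisfy Principle A.
*Tamar₂* c-commands the anaphor but is outside its binding domain → cannot satisfy Principle A.
*Amara₃* c-commands the anaphor within its binding domain → licit binder.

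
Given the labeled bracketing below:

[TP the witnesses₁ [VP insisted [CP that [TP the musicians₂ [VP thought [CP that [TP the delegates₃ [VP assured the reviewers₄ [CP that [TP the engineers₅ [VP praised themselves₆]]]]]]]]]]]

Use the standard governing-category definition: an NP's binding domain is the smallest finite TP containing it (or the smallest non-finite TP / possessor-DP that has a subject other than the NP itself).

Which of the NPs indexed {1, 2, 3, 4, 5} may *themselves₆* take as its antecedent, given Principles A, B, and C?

*themselves* is an anaphor, so Principle A applies: it must be bound in its binding domain.
Binding domain of *themselves₆*: the embedded TP, whose subject is the engineers₅.
*the witnesses₁* c-commands the anaphor but is outside its binding domain → cannot satisfy Principle A.
*the musicians₂* c-commands the anaphor but is outside its binding domain → cannot satisfy Principle A.
*the delegates₃* c-commands the anaphor but is outside its binding domain → cannot satisfy Principle A.
*the reviewers₄* c-commands the anaphor but is outside its binding domain → cannot satisfy Principle A.
*the engineers₅* c-commands the anaphor within its binding domain → licit binder.

{5}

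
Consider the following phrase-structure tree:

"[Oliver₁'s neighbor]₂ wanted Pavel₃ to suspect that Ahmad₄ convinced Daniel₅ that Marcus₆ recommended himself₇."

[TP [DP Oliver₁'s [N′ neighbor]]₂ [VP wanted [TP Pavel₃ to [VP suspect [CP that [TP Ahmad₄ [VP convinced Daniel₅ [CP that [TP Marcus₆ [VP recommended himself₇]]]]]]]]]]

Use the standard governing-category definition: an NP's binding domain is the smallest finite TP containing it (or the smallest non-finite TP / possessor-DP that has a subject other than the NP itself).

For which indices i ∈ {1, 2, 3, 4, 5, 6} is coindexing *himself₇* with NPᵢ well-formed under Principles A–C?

{6}

*himself* is an anaphor, so Principle A applies: it must be bound in its binding domain.
Binding domain of *himself₇*: the embedded TP, whose subject is Marcus₆.
*Oliver₁* does not c-command the anaphor → cannot bind it.
*[Oliver₁'s neighbor]₂* c-commands the anaphor but is outside its binding domain → cannot satisfy Principle A.
*Pavel₃* c-commands the anaphor but is outside its binding domain → cannot satisfy Principle A.
*Ahmad₄* c-commands the anaphor but is outside its binding domain → cannot satisfy Principle A.
*Daniel₅* c-commands the anaphor but is outside its binding domain → cannot satisfy Principle A.
*Marcus₆* c-commands the anaphor within its binding domain → licit binder.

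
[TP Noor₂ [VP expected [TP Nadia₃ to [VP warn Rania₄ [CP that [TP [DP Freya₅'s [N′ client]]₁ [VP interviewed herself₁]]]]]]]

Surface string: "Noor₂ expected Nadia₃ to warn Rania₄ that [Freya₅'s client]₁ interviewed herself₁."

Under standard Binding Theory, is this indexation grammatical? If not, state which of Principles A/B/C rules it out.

The two coindexed NPs are *[Freya₅'s client]₁* and *herself₁*.
*herself₁* is an anaphor; its binding domain is the embedded TP, whose subject is [Freya₅'s client]₁. *[Freya₅'s client]₁* c-commands it within that domain and shares its index, so Principle A is satisfied.
*[Freya₅'s client]₁* is an R-expression; *herself₁* does not c-command it, and no other NP shares its index, so Principle C is satisfied.
All principles are respected.

grammatical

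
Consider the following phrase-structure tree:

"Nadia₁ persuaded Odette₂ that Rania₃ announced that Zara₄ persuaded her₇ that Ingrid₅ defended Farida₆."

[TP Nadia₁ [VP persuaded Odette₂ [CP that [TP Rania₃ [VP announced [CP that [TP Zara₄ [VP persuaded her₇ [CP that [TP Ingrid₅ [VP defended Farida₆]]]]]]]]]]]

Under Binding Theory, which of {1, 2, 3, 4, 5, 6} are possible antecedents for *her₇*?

*her* is a pronoun, so Principle B applies: it must be free in its binding domain.
Binding domain of *her₇*: the embedded TP, whose subject is Zara₄.
*Nadia₁* c-commands the pronoun but from outside its binding domain, and is not c-commanded by it → coindexation permitted.
*Odette₂* c-commands the pronoun but from outside its binding domain, and is not c-commanded by it → coindexation permitted.
*Rania₃* c-commands the pronoun but from outside its binding domain, and is not c-commanded by it → coindexation permitted.
*Zara₄* c-commands the pronoun within its binding domain → coindexation would violate Principle B.
*Ingrid₅*: the pronoun c-commands this R-expression → coindexation would violate Principle C on *Ingrid₅*.
*Farida₆*: the pronoun c-commands this R-expression → coindexation would violate Principle C on *Farida₆*.

{1, 2, 3}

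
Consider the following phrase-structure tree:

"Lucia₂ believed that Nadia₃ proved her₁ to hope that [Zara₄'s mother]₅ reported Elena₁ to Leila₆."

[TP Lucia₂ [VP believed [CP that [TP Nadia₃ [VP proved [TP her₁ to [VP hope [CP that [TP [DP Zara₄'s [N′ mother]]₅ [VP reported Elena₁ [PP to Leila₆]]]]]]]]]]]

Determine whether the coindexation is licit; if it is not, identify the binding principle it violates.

The two coindexed NPs are *her₁* and *Elena₁*.
*Elena₁* is an R-expression. Principle C requires it to be free everywhere.
*her₁* c-commands it and carries the same index.
The R-expression is bound → Principle C violation.

Principle C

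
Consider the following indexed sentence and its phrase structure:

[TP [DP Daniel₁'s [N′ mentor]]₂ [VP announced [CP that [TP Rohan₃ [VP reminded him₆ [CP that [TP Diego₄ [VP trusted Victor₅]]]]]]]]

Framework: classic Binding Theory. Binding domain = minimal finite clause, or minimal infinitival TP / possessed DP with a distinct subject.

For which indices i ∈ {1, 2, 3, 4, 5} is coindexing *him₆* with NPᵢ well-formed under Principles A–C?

*him* is a pronoun, so Principle B applies: it must be free in its binding domain.
Binding domain of *him₆*: the embedded TP, whose subject is Rohan₃.
*Daniel₁* and the pronoun do not c-command one another → neither Principle B nor Principle C is at stake; coindexation permitted.
*[Daniel₁'s mentor]₂* c-commands the pronoun but from outside its binding domain, and is not c-commanded by it → coindexation permitted.
*Rohan₃* c-commands the pronoun within its binding domain → coindexation would violate Principle B.
*Diego₄*: the pronoun c-commands this R-expression → coindexation would violate Principle C on *Diego₄*.
*Victor₅*: the pronoun c-commands this R-expression → coindexation would violate Principle C on *Victor₅*.

{1, 2}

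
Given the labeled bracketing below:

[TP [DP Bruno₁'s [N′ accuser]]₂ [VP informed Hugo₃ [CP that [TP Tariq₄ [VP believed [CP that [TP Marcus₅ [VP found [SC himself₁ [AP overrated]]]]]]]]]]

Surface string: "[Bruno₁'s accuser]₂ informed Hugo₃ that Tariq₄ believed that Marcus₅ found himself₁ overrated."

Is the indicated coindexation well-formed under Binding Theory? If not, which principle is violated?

The two coindexed NPs are *Bruno₁* and *himself₁*.
*himself₁* is an anaphor. Principle A requires it to be bound within its binding domain — the embedded TP, whose subject is Marcus₅.
Within that domain it is c-commanded by *Marcus₅*, which does not share its index.
*Bruno₁* does not c-command the anaphor at all.
The anaphor is unbound in its domain → Principle A violation.

Principle A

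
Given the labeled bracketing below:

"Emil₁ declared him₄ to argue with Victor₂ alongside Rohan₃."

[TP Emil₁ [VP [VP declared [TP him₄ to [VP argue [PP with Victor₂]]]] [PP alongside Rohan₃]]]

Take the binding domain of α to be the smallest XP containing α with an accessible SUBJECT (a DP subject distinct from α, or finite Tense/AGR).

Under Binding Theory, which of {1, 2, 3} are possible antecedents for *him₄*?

*him* is a pronoun, so Principle B applies: it must be free in its binding domain.
Binding domain of *him₄*: the matrix TP, whose subject is Emil₁.
*Emil₁* c-commands the pronoun within its binding domain → coindexation would violate Principle B.
*Victor₂*: the pronoun c-commands this R-expression → coindexation would violate Principle C on *Victor₂*.
*Rohan₃* and the pronoun do not c-command one another → neither Principle B nor Principle C is at stake; coindexation permitted.

{3}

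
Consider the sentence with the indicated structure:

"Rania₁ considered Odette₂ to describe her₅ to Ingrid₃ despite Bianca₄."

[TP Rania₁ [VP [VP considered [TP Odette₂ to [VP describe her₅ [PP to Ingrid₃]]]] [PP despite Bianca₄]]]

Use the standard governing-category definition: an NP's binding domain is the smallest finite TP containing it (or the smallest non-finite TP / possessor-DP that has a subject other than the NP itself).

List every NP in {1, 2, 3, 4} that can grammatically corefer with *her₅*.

*her* is a pronoun, so Principle B applies: it must be free in its binding domain.
Binding domain of *her₅*: the embedded TP, whose subject is Odette₂.
*Rania₁* c-commands the pronoun but from outside its binding domain, and is not c-commanded by it → coindexation permitted.
*Odette₂* c-commands the pronoun within its binding domain → coindexation would violate Principle B.
*Ingrid₃*: the pronoun c-commands this R-expression → coindexation would violate Principle C on *Ingrid₃*.
*Bianca₄* and the pronoun do not c-command one another → neither Principle B nor Principle C is at stake; coindexation permitted.

{1, 4}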